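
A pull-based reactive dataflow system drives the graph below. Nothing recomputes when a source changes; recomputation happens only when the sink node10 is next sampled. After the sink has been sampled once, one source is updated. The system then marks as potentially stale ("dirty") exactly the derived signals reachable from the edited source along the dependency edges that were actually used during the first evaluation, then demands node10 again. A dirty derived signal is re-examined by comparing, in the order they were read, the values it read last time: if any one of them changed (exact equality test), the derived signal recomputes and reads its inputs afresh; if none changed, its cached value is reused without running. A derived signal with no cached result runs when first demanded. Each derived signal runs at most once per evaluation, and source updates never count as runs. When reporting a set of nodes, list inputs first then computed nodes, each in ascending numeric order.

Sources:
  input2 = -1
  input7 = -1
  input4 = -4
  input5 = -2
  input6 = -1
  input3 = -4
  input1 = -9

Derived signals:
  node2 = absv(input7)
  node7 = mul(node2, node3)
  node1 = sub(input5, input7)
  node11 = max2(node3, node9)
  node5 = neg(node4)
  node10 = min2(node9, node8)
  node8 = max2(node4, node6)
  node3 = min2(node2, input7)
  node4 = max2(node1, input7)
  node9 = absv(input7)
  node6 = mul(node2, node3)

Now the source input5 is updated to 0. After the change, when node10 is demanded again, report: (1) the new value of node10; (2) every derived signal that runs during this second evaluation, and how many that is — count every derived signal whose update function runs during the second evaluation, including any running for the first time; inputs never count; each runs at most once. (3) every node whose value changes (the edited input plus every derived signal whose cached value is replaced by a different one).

First evaluation (everything demanded from the output):
  node1 = sub(-2, -1) = -1
  node2 = absv(-1) = 1
  node3 = min2(1, -1) = -1
  node4 = max2(-1, -1) = -1
  node6 = mul(1, -1) = -1
  node8 = max2(-1, -1) = -1
  node9 = absv(-1) = 1
  node10 = min2(1, -1) = -1

Propagation after the edit:
  node1: runs — input5 -2->0; result 1.
  node4: runs — node1 -1->1; result 1.
  node8: runs — node4 -1->1; result 1.
  node10: runs — node8 -1->1; result 1.

New value of node10: 1.
Derived signals that run: node1, node4, node8, node10 — 4 in total.
Values that change: input5, node1, node4, node8, node10.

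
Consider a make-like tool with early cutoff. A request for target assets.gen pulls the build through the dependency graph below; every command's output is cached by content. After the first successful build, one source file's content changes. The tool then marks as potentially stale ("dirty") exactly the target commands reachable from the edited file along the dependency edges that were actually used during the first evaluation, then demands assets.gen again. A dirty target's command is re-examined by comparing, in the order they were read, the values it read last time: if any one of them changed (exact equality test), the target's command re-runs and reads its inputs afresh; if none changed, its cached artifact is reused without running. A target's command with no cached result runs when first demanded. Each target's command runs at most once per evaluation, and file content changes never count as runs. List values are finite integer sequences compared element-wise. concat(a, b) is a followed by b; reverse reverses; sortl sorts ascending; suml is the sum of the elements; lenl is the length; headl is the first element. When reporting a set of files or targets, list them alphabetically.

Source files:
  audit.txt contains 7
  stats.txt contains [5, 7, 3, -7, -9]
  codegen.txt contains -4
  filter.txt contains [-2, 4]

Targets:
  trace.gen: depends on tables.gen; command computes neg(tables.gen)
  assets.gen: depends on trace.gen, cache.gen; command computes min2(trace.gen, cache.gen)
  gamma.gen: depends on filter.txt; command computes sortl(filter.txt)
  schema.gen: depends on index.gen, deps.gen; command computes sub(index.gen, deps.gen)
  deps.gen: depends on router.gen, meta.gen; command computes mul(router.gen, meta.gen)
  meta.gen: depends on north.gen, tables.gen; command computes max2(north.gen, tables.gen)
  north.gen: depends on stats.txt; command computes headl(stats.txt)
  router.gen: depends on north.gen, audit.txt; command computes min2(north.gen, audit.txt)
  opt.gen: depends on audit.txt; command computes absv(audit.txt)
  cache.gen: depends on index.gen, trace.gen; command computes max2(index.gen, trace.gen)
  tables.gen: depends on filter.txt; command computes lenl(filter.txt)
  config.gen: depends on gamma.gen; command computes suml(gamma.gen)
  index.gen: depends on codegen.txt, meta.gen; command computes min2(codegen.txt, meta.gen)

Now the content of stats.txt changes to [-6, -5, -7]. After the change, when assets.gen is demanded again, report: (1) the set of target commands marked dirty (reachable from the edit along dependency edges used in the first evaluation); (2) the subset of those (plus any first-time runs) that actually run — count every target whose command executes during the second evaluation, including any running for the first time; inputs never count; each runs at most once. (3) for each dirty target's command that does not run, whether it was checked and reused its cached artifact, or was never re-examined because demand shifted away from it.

First demand of the output computes:
  north.gen = headl([5, 7, 3, -7, -9]) = 5
  tables.gen = lenl([-2, 4]) = 2
  meta.gen = max2(5, 2) = 5
  index.gen = min2(-4, 5) = -4
  trace.gen = neg(2) = -2
  cache.gen = max2(-4, -2) = -2
  assets.gen = min2(-2, -2) = -2

After the edit, cleaning proceeds:
  north.gen: a read changed (stats.txt [5, 7, 3, -7, -9]->[-6, -5, -7]) — executes, giving -6.
  meta.gen: a read changed (north.gen 5->-6) — executes, giving 2.
  index.gen: a read changed (meta.gen 5->2) — executes, giving -4 — identical to its old value.
  cache.gen: dirty, but its reads are unchanged (index.gen unchanged, trace.gen unchanged); cached -2 stands.
  assets.gen: dirty, but its reads are unchanged (trace.gen unchanged, cache.gen unchanged); cached -2 stands.

Note the absorption at index.gen: it re-runs yet its value is the same, leaving the output's value untouched.

The edit dirties: assets.gen, cache.gen, index.gen, meta.gen, north.gen.
3 target commands run: index.gen, meta.gen, north.gen.
Cache hits after checking: assets.gen, cache.gen.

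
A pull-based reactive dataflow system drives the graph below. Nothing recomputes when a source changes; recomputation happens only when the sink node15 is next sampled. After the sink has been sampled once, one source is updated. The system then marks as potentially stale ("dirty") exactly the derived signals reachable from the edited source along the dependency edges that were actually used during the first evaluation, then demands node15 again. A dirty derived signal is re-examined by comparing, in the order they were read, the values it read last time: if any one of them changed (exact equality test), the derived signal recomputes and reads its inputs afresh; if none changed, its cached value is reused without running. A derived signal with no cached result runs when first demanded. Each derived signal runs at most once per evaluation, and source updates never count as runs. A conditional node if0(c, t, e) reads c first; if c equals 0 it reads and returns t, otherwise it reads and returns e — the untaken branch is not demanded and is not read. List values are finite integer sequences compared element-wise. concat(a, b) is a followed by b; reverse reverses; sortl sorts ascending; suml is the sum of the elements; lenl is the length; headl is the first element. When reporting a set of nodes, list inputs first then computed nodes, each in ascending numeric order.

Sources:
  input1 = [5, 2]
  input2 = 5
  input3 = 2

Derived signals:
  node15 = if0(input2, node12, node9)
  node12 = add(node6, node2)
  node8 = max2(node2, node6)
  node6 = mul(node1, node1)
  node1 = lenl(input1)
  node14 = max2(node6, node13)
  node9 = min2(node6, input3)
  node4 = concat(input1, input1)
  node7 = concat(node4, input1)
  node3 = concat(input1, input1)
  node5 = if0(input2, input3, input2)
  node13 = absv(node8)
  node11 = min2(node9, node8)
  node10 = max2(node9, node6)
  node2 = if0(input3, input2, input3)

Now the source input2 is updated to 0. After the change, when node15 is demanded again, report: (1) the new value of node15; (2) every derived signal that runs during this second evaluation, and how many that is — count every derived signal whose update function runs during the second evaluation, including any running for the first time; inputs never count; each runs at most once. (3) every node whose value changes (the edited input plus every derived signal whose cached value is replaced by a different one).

New value of node15: 6.
Derived signals that run: node2, node12, node15 — 3 in total.
Values that change: input2, node15.
Key observation: a condition flipped, so demand reaches new nodes — node2, node12 run for the first time.

First evaluation (everything demanded from the output):
  node1 = lenl([5, 2]) = 2
  node6 = mul(2, 2) = 4
  node9 = min2(4, 2) = 2
  node15 = if0(input2=5 -> else branch node9) = 2

Propagation after the edit:
  node2: demanded for the first time — runs, produces 2.
  node12: demanded for the first time — runs, produces 6.
  node15: runs — input2 5->0; result 6.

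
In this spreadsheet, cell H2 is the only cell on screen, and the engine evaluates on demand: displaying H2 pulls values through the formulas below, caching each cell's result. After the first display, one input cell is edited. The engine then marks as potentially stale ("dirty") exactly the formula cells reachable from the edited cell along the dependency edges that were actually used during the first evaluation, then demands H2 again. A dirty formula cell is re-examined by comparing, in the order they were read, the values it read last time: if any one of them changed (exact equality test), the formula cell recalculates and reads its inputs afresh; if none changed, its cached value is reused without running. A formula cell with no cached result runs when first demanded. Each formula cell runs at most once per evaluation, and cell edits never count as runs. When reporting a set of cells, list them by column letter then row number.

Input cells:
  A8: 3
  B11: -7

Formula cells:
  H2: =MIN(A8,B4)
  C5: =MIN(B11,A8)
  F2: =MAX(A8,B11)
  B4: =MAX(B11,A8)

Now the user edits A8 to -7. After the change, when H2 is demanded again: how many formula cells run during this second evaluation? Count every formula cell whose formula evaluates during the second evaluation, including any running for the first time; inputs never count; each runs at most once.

Run set: B4, H2 (2 run).

Initial pass — values computed on the first demand:
  B4 = MAX(-7, 3) = 3
  H2 = MIN(3, 3) = 3

Second demand — change propagation:
  B4: re-runs because A8 3->-7; new result -7.
  H2: re-runs because A8 3->-7; B4 3->-7; new result -7.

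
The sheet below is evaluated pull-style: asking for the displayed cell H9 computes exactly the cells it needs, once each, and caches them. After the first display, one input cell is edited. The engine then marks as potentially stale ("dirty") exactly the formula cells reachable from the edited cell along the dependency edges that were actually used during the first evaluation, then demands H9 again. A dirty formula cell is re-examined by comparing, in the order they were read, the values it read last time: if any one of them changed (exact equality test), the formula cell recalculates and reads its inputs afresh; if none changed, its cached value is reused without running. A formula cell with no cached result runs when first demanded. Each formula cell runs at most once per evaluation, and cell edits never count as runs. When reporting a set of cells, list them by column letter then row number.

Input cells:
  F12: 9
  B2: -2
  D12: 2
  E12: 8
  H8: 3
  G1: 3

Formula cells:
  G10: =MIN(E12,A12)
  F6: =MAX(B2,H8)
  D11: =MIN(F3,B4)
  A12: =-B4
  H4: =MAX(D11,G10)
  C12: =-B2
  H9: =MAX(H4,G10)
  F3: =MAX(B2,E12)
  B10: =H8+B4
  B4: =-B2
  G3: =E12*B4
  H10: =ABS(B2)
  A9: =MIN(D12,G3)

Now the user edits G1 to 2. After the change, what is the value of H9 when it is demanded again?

Demanding H9 again yields 2.
Note the shortcut — nothing in the graph depends on G1 at all, so no recomputation happens.

First demand of the output computes:
  B4 = -(-2) = 2
  A12 = -(2) = -2
  F3 = MAX(-2, 8) = 8
  D11 = MIN(8, 2) = 2
  G10 = MIN(8, -2) = -2
  H4 = MAX(2, -2) = 2
  H9 = MAX(2, -2) = 2

After the edit, cleaning proceeds:
  no node depends on G1 at all; the second demand re-runs nothing.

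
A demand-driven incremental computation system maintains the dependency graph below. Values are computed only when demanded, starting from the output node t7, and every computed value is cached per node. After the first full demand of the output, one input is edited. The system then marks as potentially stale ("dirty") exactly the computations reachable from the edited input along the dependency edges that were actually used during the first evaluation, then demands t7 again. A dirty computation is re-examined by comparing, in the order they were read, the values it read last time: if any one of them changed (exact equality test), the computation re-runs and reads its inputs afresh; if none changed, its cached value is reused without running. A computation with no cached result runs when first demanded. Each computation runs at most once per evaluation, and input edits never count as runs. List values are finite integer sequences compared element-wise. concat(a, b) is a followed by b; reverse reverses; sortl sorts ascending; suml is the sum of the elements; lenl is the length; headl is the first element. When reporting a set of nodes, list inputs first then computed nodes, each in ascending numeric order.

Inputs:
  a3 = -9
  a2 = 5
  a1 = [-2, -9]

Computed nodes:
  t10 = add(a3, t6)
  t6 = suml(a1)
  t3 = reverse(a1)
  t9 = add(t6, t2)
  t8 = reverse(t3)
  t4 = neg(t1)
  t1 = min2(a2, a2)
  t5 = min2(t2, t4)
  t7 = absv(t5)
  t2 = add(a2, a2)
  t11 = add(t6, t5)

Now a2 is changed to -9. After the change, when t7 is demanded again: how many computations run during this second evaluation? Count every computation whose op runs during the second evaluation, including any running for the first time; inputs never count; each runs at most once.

First evaluation (everything demanded from the output):
  t1 = min2(5, 5) = 5
  t2 = add(5, 5) = 10
  t4 = neg(5) = -5
  t5 = min2(10, -5) = -5
  t7 = absv(-5) = 5

Propagation after the edit:
  t1: runs — a2 5->-9; a2 5->-9; result -9.
  t2: runs — a2 5->-9; a2 5->-9; result -18.
  t4: runs — t1 5->-9; result 9.
  t5: runs — t2 10->-18; t4 -5->9; result -18.
  t7: runs — t5 -5->-18; result 18.

Computations that run: t1, t2, t4, t5, t7 — 5 in total.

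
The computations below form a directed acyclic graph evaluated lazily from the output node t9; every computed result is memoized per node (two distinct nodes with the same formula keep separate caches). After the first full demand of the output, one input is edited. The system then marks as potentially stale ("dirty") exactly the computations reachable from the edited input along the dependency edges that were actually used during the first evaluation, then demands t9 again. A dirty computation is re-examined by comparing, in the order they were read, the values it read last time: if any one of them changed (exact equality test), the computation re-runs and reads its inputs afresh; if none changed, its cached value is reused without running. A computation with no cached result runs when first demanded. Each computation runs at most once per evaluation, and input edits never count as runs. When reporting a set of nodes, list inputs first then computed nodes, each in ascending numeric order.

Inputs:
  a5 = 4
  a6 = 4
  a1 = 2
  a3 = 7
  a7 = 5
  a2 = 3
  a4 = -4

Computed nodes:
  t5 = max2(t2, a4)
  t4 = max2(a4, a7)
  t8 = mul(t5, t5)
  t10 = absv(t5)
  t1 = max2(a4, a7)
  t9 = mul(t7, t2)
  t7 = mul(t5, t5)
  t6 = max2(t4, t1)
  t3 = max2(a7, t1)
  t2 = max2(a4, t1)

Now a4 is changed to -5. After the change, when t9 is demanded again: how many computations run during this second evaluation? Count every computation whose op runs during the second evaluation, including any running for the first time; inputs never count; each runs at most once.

First demand of the output computes:
  t1 = max2(-4, 5) = 5
  t2 = max2(-4, 5) = 5
  t5 = max2(5, -4) = 5
  t7 = mul(5, 5) = 25
  t9 = mul(25, 5) = 125

After the edit, cleaning proceeds:
  t1: a read changed (a4 -4->-5) — executes, giving 5 — identical to its old value.
  t2: a read changed (a4 -4->-5) — executes, giving 5 — identical to its old value.
  t5: a read changed (a4 -4->-5) — executes, giving 5 — identical to its old value.
  t7: dirty, but its reads are unchanged (t5 unchanged, t5 unchanged); cached 25 stands.
  t9: dirty, but its reads are unchanged (t7 unchanged, t2 unchanged); cached 125 stands.

Note where the cutoff bites: t7 is checked, finds nothing changed, and keeps its cache.

3 computations run: t1, t2, t5.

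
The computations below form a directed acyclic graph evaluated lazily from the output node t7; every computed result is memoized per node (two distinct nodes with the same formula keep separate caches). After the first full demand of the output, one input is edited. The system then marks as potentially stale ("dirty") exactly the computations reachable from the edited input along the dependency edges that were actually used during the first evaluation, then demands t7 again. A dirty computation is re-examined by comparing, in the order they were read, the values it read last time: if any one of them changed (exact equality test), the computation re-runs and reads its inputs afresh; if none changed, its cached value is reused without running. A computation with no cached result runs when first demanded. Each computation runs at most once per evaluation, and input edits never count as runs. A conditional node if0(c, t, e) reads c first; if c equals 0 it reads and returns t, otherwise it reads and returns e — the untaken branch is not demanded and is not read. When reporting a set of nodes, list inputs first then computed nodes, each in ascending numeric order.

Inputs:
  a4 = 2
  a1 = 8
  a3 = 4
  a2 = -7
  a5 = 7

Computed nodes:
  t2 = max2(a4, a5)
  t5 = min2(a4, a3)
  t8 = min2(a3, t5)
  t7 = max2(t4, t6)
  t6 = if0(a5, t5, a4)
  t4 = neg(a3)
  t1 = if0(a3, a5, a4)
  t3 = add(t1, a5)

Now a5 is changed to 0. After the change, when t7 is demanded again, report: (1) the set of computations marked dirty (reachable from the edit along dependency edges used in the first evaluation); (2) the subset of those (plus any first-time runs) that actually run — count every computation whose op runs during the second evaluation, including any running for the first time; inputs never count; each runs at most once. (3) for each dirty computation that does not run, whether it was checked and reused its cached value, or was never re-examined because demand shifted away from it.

The edit dirties: t6, t7.
2 computations run: t5, t6.
Cache hits after checking: t7.
Note the branch switch — t5 had no cache and runs now for the first time.

First demand of the output computes:
  t4 = neg(4) = -4
  t6 = if0(a5=7 -> else branch a4) = 2
  t7 = max2(-4, 2) = 2

After the edit, cleaning proceeds:
  t5: had never run; runs now, result 2.
  t6: a read changed (a5 7->0) — executes, giving 2 — identical to its old value.
  t7: dirty, but its reads are unchanged (t4 unchanged, t6 unchanged); cached 2 stands.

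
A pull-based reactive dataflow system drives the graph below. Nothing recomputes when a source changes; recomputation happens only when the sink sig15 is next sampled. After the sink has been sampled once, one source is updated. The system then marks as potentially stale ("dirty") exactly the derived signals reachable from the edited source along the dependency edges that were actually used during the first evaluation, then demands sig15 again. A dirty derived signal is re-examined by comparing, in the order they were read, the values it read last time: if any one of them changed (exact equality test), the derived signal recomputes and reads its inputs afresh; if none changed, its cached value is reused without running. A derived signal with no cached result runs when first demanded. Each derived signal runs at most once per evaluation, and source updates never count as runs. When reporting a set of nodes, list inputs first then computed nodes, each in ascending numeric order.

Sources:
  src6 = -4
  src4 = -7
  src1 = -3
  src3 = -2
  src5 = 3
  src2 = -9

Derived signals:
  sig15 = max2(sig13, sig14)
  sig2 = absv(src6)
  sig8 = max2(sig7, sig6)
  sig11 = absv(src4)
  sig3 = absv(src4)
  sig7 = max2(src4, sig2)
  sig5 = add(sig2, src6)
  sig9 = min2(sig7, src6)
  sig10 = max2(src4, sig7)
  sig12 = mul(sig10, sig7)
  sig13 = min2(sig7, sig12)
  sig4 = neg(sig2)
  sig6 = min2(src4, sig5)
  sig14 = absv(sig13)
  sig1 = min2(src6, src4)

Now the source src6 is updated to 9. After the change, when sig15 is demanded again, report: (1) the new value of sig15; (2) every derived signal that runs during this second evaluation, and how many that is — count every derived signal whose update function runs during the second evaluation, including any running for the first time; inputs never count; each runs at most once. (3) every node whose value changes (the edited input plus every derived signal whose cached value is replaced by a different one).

New value of sig15: 9.
Derived signals that run: sig2, sig7, sig10, sig12, sig13, sig14, sig15 — 7 in total.
Values that change: src6, sig2, sig7, sig10, sig12, sig13, sig14, sig15.

First evaluation (everything demanded from the output):
  sig2 = absv(-4) = 4
  sig7 = max2(-7, 4) = 4
  sig10 = max2(-7, 4) = 4
  sig12 = mul(4, 4) = 16
  sig13 = min2(4, 16) = 4
  sig14 = absv(4) = 4
  sig15 = max2(4, 4) = 4

Propagation after the edit:
  sig2: runs — src6 -4->9; result 9.
  sig7: runs — sig2 4->9; result 9.
  sig10: runs — sig7 4->9; result 9.
  sig12: runs — sig10 4->9; sig7 4->9; result 81.
  sig13: runs — sig7 4->9; sig12 16->81; result 9.
  sig14: runs — sig13 4->9; result 9.
  sig15: runs — sig13 4->9; sig14 4->9; result 9.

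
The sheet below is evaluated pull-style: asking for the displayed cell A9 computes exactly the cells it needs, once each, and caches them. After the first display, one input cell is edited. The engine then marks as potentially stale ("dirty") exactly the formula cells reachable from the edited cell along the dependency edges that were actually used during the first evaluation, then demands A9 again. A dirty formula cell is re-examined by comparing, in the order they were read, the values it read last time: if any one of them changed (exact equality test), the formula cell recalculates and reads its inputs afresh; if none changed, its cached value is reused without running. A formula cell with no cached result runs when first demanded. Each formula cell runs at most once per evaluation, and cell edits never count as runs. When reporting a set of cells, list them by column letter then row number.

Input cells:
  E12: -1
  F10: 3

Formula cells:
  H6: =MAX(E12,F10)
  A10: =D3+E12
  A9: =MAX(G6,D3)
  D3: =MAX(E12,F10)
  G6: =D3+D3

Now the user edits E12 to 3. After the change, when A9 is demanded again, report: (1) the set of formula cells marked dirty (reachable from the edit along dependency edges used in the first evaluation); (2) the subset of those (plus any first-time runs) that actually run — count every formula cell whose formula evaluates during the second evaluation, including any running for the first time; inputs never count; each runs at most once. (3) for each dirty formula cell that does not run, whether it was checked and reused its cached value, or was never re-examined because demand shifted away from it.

First demand of the output computes:
  D3 = MAX(-1, 3) = 3
  G6 = 3 + 3 = 6
  A9 = MAX(6, 3) = 6

After the edit, cleaning proceeds:
  D3: a read changed (E12 -1->3) — executes, giving 3 — identical to its old value.
  G6: dirty, but its reads are unchanged (D3 unchanged, D3 unchanged); cached 6 stands.
  A9: dirty, but its reads are unchanged (G6 unchanged, D3 unchanged); cached 6 stands.

Note the absorption at D3: it re-runs yet its value is the same, leaving the output's value untouched.

The edit dirties: A9, D3, G6.
1 formula cells run: D3.
Cache hits after checking: A9, G6.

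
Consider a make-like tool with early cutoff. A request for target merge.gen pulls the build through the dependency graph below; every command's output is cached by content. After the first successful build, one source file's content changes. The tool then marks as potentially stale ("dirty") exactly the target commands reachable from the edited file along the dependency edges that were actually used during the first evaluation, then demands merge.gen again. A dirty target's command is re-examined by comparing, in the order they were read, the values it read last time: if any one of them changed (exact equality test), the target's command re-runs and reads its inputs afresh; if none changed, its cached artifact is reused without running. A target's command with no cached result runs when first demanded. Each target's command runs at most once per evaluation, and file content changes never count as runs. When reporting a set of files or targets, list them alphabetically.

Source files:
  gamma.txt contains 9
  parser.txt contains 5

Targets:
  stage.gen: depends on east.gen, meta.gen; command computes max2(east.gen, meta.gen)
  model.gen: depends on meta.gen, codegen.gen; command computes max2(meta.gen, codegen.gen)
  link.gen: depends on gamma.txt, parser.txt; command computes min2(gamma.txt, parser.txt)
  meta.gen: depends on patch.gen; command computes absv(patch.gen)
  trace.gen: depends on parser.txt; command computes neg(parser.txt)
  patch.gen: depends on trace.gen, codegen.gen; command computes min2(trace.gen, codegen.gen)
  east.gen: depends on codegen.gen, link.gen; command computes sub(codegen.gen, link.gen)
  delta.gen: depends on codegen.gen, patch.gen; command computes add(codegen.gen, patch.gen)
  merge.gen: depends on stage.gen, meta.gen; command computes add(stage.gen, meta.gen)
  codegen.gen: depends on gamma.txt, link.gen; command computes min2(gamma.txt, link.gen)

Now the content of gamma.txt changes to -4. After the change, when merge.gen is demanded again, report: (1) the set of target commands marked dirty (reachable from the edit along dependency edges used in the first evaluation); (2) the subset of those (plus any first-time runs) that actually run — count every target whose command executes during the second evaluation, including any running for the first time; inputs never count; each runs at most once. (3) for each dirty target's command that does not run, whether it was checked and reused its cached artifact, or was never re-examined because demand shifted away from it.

First demand of the output computes:
  link.gen = min2(9, 5) = 5
  codegen.gen = min2(9, 5) = 5
  east.gen = sub(5, 5) = 0
  trace.gen = neg(5) = -5
  patch.gen = min2(-5, 5) = -5
  meta.gen = absv(-5) = 5
  stage.gen = max2(0, 5) = 5
  merge.gen = add(5, 5) = 10

After the edit, cleaning proceeds:
  link.gen: a read changed (gamma.txt 9->-4) — executes, giving -4.
  codegen.gen: a read changed (gamma.txt 9->-4; link.gen 5->-4) — executes, giving -4.
  east.gen: a read changed (codegen.gen 5->-4; link.gen 5->-4) — executes, giving 0 — identical to its old value.
  patch.gen: a read changed (codegen.gen 5->-4) — executes, giving -5 — identical to its old value.
  meta.gen: dirty, but its reads are unchanged (patch.gen unchanged); cached 5 stands.
  stage.gen: dirty, but its reads are unchanged (east.gen unchanged, meta.gen unchanged); cached 5 stands.
  merge.gen: dirty, but its reads are unchanged (stage.gen unchanged, meta.gen unchanged); cached 10 stands.

Note where the cutoff bites: meta.gen is checked, finds nothing changed, and keeps its cache.

The edit dirties: codegen.gen, east.gen, link.gen, merge.gen, meta.gen, patch.gen, stage.gen.
4 target commands run: codegen.gen, east.gen, link.gen, patch.gen.
Cache hits after checking: merge.gen, meta.gen, stage.gen.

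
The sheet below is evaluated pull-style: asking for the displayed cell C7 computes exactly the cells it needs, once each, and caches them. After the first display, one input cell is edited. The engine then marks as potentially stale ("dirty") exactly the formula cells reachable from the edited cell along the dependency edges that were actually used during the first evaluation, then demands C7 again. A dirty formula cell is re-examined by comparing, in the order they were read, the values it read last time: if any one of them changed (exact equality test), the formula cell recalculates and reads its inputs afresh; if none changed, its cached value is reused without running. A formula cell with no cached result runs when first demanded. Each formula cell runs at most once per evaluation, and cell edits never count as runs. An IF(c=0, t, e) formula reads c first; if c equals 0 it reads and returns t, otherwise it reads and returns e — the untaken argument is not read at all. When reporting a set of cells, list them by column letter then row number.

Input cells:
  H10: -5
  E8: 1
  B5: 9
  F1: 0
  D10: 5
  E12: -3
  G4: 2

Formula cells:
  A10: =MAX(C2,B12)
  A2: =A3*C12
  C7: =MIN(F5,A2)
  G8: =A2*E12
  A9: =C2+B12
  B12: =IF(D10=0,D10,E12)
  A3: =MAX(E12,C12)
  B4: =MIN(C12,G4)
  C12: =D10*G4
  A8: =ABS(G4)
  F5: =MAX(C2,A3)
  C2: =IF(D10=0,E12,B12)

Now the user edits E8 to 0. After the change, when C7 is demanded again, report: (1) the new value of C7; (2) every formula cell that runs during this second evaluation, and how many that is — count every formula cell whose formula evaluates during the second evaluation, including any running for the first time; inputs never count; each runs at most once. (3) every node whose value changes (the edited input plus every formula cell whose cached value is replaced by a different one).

Demanding C7 again yields 10.
0 formula cells run: none.
The nodes whose values change: E8.
Note the shortcut — nothing in the graph depends on E8 at all, so no recomputation happens.

First demand of the output computes:
  B12 = IF(D10=0: D10=5 -> else branch E12) = -3
  C2 = IF(D10=0: D10=5 -> else branch B12) = -3
  C12 = 5 * 2 = 10
  A3 = MAX(-3, 10) = 10
  A2 = 10 * 10 = 100
  F5 = MAX(-3, 10) = 10
  C7 = MIN(10, 100) = 10

After the edit, cleaning proceeds:
  no node depends on E8 at all; the second demand re-runs nothing.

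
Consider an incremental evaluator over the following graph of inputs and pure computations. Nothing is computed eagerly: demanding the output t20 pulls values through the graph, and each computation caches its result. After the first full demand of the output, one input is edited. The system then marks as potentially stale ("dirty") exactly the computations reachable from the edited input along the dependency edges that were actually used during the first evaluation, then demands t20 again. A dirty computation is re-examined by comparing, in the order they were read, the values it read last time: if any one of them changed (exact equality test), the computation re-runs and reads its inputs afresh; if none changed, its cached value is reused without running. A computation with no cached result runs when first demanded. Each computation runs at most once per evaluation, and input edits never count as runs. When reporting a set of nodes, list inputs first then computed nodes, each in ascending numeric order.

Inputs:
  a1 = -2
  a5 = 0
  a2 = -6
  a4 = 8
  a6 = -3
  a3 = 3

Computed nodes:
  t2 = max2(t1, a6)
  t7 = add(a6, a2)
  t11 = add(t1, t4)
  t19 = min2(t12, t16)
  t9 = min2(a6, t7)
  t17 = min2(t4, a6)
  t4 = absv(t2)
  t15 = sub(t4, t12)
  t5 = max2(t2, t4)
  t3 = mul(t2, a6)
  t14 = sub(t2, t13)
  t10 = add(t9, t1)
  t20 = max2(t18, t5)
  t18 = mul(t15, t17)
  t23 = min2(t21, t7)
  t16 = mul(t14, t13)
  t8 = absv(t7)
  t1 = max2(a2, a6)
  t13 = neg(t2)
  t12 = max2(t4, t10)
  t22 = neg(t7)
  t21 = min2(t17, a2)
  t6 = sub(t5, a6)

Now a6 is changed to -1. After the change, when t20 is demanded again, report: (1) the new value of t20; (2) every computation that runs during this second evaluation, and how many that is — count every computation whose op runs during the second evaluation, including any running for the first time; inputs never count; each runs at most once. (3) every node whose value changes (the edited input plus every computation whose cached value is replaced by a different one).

t20 now evaluates to 1.
Run set: t1, t2, t4, t5, t7, t9, t10, t12, t15, t17, t18, t20 (12 run).
Changed values: a6, t1, t2, t4, t5, t7, t9, t10, t12, t17, t20.

Initial pass — values computed on the first demand:
  t1 = max2(-6, -3) = -3
  t2 = max2(-3, -3) = -3
  t4 = absv(-3) = 3
  t5 = max2(-3, 3) = 3
  t7 = add(-3, -6) = -9
  t9 = min2(-3, -9) = -9
  t10 = add(-9, -3) = -12
  t12 = max2(3, -12) = 3
  t15 = sub(3, 3) = 0
  t17 = min2(3, -3) = -3
  t18 = mul(0, -3) = 0
  t20 = max2(0, 3) = 3

Second demand — change propagation:
  t1: re-runs because a6 -3->-1; new result -1.
  t2: re-runs because t1 -3->-1; a6 -3->-1; new result -1.
  t4: re-runs because t2 -3->-1; new result 1.
  t5: re-runs because t2 -3->-1; t4 3->1; new result 1.
  t7: re-runs because a6 -3->-1; new result -7.
  t9: re-runs because a6 -3->-1; t7 -9->-7; new result -7.
  t10: re-runs because t9 -9->-7; t1 -3->-1; new result -8.
  t12: re-runs because t4 3->1; t10 -12->-8; new result 1.
  t15: re-runs because t4 3->1; t12 3->1; new result 0 (unchanged).
  t17: re-runs because t4 3->1; a6 -3->-1; new result -1.
  t18: re-runs because t17 -3->-1; new result 0 (unchanged).
  t20: re-runs because t5 3->1; new result 1.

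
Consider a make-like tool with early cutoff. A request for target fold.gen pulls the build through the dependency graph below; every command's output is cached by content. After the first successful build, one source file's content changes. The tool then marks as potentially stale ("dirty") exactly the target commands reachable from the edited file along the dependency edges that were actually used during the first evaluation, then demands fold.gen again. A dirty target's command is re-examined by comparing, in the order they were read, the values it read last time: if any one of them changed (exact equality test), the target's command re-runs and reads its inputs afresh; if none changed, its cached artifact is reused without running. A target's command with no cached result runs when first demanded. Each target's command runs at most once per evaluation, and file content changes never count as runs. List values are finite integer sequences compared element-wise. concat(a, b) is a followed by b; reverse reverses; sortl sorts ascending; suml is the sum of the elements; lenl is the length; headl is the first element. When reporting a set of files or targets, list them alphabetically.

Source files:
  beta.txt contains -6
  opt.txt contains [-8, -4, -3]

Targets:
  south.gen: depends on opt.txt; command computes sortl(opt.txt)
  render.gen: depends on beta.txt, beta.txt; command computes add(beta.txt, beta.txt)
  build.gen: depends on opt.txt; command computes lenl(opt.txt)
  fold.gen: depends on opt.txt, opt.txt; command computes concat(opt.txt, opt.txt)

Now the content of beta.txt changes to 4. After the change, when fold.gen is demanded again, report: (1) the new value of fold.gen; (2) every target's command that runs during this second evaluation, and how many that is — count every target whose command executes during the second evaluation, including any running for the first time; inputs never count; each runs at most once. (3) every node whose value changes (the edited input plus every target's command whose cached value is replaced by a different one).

First demand of the output computes:
  fold.gen = concat([-8, -4, -3], [-8, -4, -3]) = [-8, -4, -3, -8, -4, -3]

After the edit, cleaning proceeds:
  beta.txt only reaches undemanded nodes; the second demand re-runs nothing.

Note the shortcut — beta.txt feeds only undemanded nodes, so no recomputation happens.

Demanding fold.gen again yields [-8, -4, -3, -8, -4, -3].
0 target commands run: none.
The nodes whose values change: beta.txt.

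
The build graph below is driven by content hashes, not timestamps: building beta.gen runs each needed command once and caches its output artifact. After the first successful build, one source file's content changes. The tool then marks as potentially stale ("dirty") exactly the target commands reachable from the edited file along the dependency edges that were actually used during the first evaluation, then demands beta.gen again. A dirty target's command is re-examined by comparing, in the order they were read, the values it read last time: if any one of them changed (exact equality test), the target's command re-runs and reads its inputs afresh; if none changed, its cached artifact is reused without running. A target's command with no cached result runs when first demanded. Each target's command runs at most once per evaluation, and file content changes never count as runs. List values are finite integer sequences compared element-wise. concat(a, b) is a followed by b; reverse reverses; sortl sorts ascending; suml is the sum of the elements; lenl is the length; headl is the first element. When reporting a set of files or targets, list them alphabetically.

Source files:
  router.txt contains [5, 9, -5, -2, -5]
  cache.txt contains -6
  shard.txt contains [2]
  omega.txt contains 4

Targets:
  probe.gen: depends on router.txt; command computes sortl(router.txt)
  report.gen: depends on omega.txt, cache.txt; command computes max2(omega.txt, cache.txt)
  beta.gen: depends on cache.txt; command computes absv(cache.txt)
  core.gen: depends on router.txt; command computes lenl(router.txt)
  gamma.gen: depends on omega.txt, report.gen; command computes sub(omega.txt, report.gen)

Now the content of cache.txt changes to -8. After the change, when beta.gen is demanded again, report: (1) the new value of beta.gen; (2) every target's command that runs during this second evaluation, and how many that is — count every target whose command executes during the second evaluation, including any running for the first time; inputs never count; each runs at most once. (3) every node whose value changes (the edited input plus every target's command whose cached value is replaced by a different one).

beta.gen now evaluates to 8.
Run set: beta.gen (1 run).
Changed values: beta.gen, cache.txt.

Initial pass — values computed on the first demand:
  beta.gen = absv(-6) = 6

Second demand — change propagation:
  beta.gen: re-runs because cache.txt -6->-8; new result 8.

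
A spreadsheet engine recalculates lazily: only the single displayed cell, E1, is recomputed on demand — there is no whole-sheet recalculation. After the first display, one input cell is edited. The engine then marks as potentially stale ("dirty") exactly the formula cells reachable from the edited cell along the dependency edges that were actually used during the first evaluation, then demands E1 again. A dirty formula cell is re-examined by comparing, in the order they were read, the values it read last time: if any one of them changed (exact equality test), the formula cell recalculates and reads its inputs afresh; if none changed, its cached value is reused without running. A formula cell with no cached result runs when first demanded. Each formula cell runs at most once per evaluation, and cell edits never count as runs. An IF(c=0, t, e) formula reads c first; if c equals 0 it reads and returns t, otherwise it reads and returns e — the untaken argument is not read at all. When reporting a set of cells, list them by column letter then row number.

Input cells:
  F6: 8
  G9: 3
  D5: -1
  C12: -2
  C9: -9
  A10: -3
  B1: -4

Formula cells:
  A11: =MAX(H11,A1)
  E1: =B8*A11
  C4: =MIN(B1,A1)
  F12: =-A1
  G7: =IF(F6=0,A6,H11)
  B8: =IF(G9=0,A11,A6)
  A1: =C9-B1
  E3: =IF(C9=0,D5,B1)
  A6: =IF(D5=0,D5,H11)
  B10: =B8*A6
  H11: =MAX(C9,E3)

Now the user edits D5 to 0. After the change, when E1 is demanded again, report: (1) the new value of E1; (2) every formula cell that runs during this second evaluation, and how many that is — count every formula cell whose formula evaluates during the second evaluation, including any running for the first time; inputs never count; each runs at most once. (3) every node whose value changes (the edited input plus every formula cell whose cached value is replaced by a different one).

First evaluation (everything demanded from the output):
  A1 = -9 - -4 = -5
  E3 = IF(C9=0: C9=-9 -> else branch B1) = -4
  H11 = MAX(-9, -4) = -4
  A6 = IF(D5=0: D5=-1 -> else branch H11) = -4
  A11 = MAX(-4, -5) = -4
  B8 = IF(G9=0: G9=3 -> else branch A6) = -4
  E1 = -4 * -4 = 16

Propagation after the edit:
  A6: runs — D5 -1->0; result 0.
  B8: runs — A6 -4->0; result 0.
  E1: runs — B8 -4->0; result 0.

New value of E1: 0.
Formula cells that run: A6, B8, E1 — 3 in total.
Values that change: A6, B8, D5, E1.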